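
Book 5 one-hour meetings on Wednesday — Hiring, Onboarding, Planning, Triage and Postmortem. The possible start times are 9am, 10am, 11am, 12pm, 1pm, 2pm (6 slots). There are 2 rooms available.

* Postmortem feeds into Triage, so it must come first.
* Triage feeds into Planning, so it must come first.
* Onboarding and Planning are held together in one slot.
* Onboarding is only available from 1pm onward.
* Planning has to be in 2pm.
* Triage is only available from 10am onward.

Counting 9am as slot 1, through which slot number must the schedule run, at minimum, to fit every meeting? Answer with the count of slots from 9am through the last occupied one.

The precedence chain requires at least 3 distinct slots.
With at most 2 per slot and 5 meetings, at least 3 slots are needed.
Planning can't be placed before 2pm — that is slot 6 counting from 9am — so the schedule must run through at least 6 slots.
6 works (last occupied slot: 2pm): for example Onboarding -> 2pm, Hiring -> 9am, Triage -> 10am, Planning -> 2pm, Postmortem -> 9am.

6 slots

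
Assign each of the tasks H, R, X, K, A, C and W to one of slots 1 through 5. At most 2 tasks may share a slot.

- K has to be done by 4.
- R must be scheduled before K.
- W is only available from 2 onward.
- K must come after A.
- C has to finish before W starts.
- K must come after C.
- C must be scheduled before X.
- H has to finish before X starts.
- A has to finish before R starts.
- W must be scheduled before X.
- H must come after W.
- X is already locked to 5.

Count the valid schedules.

16

Splitting on H: it can be 3 (4), 4 (12). Listing each branch's schedules as (R, X, K, A, C, W):
H=3: (2,5,3,1,1,2) (2,5,4,1,1,2) (3,5,4,1,1,2) (3,5,4,2,1,2) — 4.
H=4: (2,5,3,1,1,2) (2,5,3,1,1,3) (2,5,3,1,2,3) (2,5,4,1,1,2) (2,5,4,1,1,3) (2,5,4,1,2,3) (3,5,4,1,1,2) (3,5,4,1,1,3) (3,5,4,1,2,3) (3,5,4,2,1,2) (3,5,4,2,1,3) (3,5,4,2,2,3) — 12.
Summing: 4 + 12 = 16.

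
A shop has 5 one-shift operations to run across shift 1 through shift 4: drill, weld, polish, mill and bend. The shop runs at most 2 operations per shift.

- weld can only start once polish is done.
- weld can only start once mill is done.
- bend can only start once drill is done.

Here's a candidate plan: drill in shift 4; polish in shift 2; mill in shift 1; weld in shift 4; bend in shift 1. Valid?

No — it violates: bend can only start once drill is done

bend can only start once drill is done — violated.
weld can only start once polish is done — holds.
The shop runs at most 2 operations per shift — holds.
weld can only start once mill is done — holds.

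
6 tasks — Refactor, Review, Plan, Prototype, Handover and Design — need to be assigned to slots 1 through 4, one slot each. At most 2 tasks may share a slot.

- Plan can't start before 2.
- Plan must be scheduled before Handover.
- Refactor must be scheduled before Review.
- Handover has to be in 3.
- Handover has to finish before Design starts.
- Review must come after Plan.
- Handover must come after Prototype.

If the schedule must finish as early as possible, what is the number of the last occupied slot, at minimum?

The precedence chain requires at least 3 distinct slots.
With at most 2 per slot and 6 tasks, at least 3 slots are needed.
Propagating the time windows through the other constraints, Design can't land before 4, so the schedule must run through at least slot 4.
4 works (last occupied slot: 4): for example Refactor in 1; Prototype in 1; Design in 4; Handover in 3; Plan in 2; Review in 3.

4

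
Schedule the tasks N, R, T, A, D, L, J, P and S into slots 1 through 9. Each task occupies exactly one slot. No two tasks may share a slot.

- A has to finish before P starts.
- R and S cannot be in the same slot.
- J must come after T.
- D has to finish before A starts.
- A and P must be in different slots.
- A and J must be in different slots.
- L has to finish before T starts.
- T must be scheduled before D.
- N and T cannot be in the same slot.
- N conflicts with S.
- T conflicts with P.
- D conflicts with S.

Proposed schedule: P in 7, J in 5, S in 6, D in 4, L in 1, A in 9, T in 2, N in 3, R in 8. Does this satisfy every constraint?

L has to finish before T starts — holds.
T must be scheduled before D — holds.
D conflicts with S — holds.
N and T cannot be in the same slot — holds.
T conflicts with P — holds.
A and P must be in different slots — holds.
R and S cannot be in the same slot — holds.
N conflicts with S — holds.
No two tasks may share a slot — holds.
J must come after T — holds.
A and J must be in different slots — holds.
D has to finish before A starts — holds.
A has to finish before P starts — violated.

Invalid. A has to finish before P starts.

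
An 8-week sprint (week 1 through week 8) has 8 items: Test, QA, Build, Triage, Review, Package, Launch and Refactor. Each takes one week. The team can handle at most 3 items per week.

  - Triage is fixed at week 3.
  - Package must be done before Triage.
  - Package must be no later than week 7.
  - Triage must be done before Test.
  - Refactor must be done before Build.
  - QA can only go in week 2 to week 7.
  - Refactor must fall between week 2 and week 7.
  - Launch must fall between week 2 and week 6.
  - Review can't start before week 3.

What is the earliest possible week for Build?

week 3

Precedence pushes Build to at least week 3.
Build at week 3 is achievable: Package in week 1, Refactor in week 2, Test in week 4, QA in week 2, Launch in week 2, Triage in week 3, Build in week 3, Review in week 3.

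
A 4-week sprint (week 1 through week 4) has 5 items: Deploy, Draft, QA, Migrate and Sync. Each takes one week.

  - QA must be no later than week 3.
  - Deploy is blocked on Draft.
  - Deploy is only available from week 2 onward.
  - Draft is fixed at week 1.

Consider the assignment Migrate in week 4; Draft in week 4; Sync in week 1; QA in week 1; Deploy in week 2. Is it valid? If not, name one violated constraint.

Deploy is blocked on Draft — violated.
Deploy is only available from week 2 onward — holds.
Draft is fixed at week 1 — violated.
QA must be no later than week 3 — holds.

No. Draft is fixed at week 1 is not satisfied.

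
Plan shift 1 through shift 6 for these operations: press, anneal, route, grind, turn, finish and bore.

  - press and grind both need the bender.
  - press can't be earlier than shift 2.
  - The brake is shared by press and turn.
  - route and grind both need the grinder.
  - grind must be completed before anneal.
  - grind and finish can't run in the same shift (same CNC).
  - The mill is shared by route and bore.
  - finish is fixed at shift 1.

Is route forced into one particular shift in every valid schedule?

route can be shift 1 (e.g. finish in shift 1; route in shift 1; bore in shift 2; anneal in shift 4; turn in shift 1; press in shift 2; grind in shift 3) or shift 2 (e.g. route=shift 2; press=shift 2; finish=shift 1; anneal=shift 4; grind=shift 3; bore=shift 1; turn=shift 1).

No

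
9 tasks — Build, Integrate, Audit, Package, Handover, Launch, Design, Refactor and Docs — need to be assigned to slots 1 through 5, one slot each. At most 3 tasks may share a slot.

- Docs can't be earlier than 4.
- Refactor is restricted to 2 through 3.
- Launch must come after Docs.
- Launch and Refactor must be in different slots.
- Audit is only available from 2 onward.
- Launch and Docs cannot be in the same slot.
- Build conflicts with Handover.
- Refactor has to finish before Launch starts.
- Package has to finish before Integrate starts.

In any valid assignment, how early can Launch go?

5

Precedence pushes Launch to at least 5.
Launch at 5 is achievable: Package in 1; Launch in 5; Refactor in 2; Integrate in 2; Build in 1; Docs in 4; Handover in 3; Design in 1; Audit in 2.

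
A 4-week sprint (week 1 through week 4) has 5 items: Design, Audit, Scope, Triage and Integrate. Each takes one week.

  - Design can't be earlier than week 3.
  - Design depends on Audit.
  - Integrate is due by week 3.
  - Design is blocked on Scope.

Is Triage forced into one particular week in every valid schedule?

No

Triage can be week 1 (e.g. Audit in week 1; Triage in week 1; Design in week 3; Scope in week 1; Integrate in week 1) or week 2 (e.g. Audit=week 1; Scope=week 1; Design=week 3; Triage=week 2; Integrate=week 1).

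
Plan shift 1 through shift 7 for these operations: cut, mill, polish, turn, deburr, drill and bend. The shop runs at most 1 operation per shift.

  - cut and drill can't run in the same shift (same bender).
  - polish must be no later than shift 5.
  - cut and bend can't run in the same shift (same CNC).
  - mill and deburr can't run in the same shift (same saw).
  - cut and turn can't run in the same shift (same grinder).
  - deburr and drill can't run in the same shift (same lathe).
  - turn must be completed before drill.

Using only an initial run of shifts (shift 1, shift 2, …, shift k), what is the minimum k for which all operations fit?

7

The precedence chain requires at least 2 distinct shifts.
With at most 1 per shift and 7 operations, at least 7 shifts are needed.
7 works (last occupied shift: shift 7): for example turn=shift 2; bend=shift 7; mill=shift 5; cut=shift 4; deburr=shift 6; polish=shift 1; drill=shift 3.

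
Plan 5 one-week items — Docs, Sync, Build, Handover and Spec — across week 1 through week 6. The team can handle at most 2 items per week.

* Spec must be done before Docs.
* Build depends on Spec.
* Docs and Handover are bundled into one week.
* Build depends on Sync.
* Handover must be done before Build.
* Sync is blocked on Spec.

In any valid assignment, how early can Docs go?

Precedence pushes Docs to at least week 2; Docs must be in the same week as Handover, which can't be after week 5, so Docs is at most week 5.
Docs at week 2 is achievable: Build=week 4; Sync=week 3; Handover=week 2; Spec=week 1; Docs=week 2.

week 2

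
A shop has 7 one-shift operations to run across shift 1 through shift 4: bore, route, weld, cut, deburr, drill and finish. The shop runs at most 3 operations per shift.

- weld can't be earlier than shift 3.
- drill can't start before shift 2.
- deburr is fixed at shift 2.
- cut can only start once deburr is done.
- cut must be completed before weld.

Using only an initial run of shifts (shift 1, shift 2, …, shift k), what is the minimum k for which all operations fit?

4

The precedence chain requires at least 3 distinct shifts.
With at most 3 per shift and 7 operations, at least 3 shifts are needed.
Propagating the time windows through the other constraints, weld can't land before shift 4, so the schedule must run through at least shift 4.
4 works (last occupied shift: shift 4): for example finish -> shift 1; bore -> shift 1; weld -> shift 4; drill -> shift 2; cut -> shift 3; route -> shift 1; deburr -> shift 2.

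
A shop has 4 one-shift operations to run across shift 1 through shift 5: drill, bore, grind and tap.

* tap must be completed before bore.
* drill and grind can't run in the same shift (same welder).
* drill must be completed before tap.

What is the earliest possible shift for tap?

shift 2

Precedence pushes tap to at least shift 2; downstream work caps tap at shift 4.
tap at shift 2 is achievable: bore in shift 3; tap in shift 2; grind in shift 2; drill in shift 1.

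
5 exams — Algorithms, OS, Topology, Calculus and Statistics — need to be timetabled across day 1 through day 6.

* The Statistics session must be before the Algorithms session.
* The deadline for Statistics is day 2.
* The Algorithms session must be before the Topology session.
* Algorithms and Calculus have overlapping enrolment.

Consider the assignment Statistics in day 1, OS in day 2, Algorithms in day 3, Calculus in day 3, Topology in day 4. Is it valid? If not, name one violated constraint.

Invalid. Algorithms and Calculus have overlapping enrolment.

The Statistics session must be before the Algorithms session — holds.
Algorithms and Calculus have overlapping enrolment — violated.
The deadline for Statistics is day 2 — holds.
The Algorithms session must be before the Topology session — holds.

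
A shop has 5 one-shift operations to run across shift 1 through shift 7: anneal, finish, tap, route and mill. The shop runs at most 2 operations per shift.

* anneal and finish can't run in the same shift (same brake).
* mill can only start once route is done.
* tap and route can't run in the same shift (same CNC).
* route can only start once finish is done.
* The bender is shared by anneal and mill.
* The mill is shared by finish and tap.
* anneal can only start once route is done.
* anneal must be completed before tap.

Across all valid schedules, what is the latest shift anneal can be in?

shift 6

Precedence pushes anneal to at least shift 3; downstream work caps anneal at shift 6.
anneal at shift 6 is achievable: anneal -> shift 6; route -> shift 2; finish -> shift 1; mill -> shift 3; tap -> shift 7.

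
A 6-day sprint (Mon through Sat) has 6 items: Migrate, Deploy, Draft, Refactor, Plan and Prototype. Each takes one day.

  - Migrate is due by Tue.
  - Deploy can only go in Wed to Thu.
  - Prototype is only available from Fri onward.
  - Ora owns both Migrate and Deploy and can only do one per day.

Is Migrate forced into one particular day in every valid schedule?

No

Migrate can be Mon (e.g. Plan -> Mon, Draft -> Mon, Refactor -> Mon, Prototype -> Fri, Deploy -> Wed, Migrate -> Mon) or Tue (e.g. Draft=Mon, Refactor=Mon, Deploy=Wed, Prototype=Fri, Migrate=Tue, Plan=Mon).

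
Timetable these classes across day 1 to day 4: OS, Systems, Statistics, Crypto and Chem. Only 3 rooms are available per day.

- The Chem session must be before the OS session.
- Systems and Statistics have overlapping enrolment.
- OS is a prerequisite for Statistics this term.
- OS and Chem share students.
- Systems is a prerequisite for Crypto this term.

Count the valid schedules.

23

Splitting on OS: it can be day 2 (11), day 3 (12). Listing each branch's schedules as (Systems, Statistics, Crypto, Chem) by day number:
OS=day 2: (1,3,2,1) (1,3,3,1) (1,3,4,1) (1,4,2,1) (1,4,3,1) (1,4,4,1) (2,3,3,1) (2,3,4,1) (2,4,3,1) (2,4,4,1) (3,4,4,1) — 11.
OS=day 3: (1,4,2,1) (1,4,2,2) (1,4,3,1) (1,4,3,2) (1,4,4,1) (1,4,4,2) (2,4,3,1) (2,4,3,2) (2,4,4,1) (2,4,4,2) (3,4,4,1) (3,4,4,2) — 12.
Summing: 11 + 12 = 23.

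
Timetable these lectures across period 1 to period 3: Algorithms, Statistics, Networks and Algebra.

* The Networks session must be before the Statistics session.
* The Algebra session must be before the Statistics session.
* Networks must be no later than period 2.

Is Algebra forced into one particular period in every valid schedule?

No

Algebra can be period 1 (e.g. Statistics=period 2; Networks=period 1; Algebra=period 1; Algorithms=period 1) or period 2 (e.g. Algorithms -> period 1, Statistics -> period 3, Networks -> period 1, Algebra -> period 2).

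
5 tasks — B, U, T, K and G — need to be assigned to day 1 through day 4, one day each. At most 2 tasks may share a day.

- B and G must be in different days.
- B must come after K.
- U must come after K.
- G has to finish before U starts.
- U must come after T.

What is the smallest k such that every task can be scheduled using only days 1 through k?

3

The precedence chain requires at least 2 distinct days.
With at most 2 per day and 5 tasks, at least 3 days are needed.
3 works (last occupied day: day 3): for example K -> day 1, G -> day 1, T -> day 2, B -> day 2, U -> day 3.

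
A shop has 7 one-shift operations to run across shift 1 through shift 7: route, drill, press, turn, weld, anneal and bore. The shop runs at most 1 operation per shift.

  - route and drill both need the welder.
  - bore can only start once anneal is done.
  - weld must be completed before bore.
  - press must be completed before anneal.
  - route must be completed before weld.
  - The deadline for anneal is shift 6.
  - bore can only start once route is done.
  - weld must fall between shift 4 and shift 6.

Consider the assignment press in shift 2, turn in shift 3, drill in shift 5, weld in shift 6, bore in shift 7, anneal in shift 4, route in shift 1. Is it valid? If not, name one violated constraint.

Yes, all constraints hold

bore can only start once anneal is done — holds.
weld must be completed before bore — holds.
route must be completed before weld — holds.
The shop runs at most 1 operation per shift — holds.
The deadline for anneal is shift 6 — holds.
bore can only start once route is done — holds.
weld must fall between shift 4 and shift 6 — holds.
press must be completed before anneal — holds.
route and drill both need the welder — holds.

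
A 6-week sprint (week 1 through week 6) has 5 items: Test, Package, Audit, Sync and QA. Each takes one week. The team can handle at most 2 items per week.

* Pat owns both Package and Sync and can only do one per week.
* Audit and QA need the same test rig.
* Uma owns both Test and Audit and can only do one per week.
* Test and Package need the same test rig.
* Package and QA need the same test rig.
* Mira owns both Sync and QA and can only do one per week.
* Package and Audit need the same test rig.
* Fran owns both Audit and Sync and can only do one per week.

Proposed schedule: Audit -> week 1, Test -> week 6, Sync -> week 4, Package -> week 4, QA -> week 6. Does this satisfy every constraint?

Package and Audit need the same test rig — holds.
Package and QA need the same test rig — holds.
Pat owns both Package and Sync and can only do one per week — violated.
The team can handle at most 2 items per week — holds.
Test and Package need the same test rig — holds.
Uma owns both Test and Audit and can only do one per week — holds.
Fran owns both Audit and Sync and can only do one per week — holds.
Mira owns both Sync and QA and can only do one per week — holds.
Audit and QA need the same test rig — holds.

Invalid. Pat owns both Package and Sync and can only do one per week.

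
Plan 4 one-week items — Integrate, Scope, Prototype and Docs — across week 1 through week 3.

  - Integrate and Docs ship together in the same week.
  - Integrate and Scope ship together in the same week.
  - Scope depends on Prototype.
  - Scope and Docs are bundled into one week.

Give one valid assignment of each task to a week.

Scope=week 2, Integrate=week 2, Prototype=week 1, Docs=week 2

Checking: Prototype(week 1) before Scope(week 2); Integrate = Scope = week 2; Scope = Docs = week 2; Integrate = Docs = week 2.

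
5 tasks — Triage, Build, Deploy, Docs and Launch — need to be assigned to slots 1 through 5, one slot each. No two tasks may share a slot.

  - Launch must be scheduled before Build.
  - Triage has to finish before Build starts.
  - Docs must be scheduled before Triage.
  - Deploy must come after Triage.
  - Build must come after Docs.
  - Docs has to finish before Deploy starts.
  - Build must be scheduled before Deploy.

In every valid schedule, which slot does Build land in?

4

Precedence pushes Build to at least 3; downstream work caps Build at 4.
So Build is pinned to 4.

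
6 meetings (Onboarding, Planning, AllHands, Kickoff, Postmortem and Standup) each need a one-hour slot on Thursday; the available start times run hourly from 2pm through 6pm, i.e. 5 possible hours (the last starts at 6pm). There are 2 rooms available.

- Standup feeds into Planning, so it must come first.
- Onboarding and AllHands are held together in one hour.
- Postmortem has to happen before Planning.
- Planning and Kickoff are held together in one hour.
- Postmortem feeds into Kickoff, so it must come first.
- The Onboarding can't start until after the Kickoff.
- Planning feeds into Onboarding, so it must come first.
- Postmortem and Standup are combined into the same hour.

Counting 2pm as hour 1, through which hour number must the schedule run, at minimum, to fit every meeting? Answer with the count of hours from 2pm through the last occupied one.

3

The precedence chain requires at least 3 distinct hours.
With at most 2 per hour and 6 meetings, at least 3 hours are needed.
3 works (last occupied hour: 4pm): for example Onboarding in 4pm; AllHands in 4pm; Postmortem in 2pm; Standup in 2pm; Planning in 3pm; Kickoff in 3pm.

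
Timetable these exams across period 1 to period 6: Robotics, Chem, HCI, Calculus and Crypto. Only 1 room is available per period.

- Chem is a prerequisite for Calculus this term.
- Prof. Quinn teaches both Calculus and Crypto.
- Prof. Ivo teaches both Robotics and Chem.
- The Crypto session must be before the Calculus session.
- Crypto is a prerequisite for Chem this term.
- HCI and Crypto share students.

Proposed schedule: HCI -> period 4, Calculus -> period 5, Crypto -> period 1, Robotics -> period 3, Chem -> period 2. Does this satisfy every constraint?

Valid

Chem is a prerequisite for Calculus this term — holds.
Crypto is a prerequisite for Chem this term — holds.
Only 1 room is available per period — holds.
Prof. Ivo teaches both Robotics and Chem — holds.
Prof. Quinn teaches both Calculus and Crypto — holds.
HCI and Crypto share students — holds.
The Crypto session must be before the Calculus session — holds.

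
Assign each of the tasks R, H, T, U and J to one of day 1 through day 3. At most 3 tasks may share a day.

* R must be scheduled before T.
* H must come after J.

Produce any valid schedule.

H in day 2, R in day 1, J in day 1, U in day 1, T in day 2

Checking: R(day 1) before T(day 2); J(day 1) before H(day 2); max 3 per day (cap 3).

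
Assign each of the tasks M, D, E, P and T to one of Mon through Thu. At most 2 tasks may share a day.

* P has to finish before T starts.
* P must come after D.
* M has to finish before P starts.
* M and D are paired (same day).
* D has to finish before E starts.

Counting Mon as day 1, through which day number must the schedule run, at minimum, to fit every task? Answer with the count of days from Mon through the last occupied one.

The precedence chain requires at least 3 distinct days.
With at most 2 per day and 5 tasks, at least 3 days are needed.
3 works (last occupied day: Wed): for example E=Tue, D=Mon, M=Mon, P=Tue, T=Wed.

3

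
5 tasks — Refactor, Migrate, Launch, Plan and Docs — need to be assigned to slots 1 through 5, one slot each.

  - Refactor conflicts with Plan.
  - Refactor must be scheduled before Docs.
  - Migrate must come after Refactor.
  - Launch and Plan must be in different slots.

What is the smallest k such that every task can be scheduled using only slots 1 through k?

The precedence chain requires at least 2 distinct slots.
2 works (last occupied slot: 2): for example Launch=1, Docs=2, Refactor=1, Migrate=2, Plan=2.

2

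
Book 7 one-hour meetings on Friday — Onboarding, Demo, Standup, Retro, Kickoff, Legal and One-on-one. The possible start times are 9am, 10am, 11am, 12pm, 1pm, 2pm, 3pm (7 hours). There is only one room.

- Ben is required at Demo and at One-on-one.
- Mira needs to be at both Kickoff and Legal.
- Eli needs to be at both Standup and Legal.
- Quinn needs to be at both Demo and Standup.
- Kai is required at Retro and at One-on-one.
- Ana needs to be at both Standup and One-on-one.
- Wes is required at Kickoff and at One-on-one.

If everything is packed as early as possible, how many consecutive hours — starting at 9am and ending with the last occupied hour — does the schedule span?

With at most 1 per hour and 7 meetings, at least 7 hours are needed.
7 works (last occupied hour: 3pm): for example Legal=2pm, Onboarding=9am, Demo=10am, Retro=12pm, Kickoff=1pm, Standup=11am, One-on-one=3pm.

7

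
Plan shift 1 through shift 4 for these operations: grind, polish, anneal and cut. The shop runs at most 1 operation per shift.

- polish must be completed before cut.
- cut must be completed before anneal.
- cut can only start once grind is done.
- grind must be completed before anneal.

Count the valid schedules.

Enumerating: grind=shift 1, polish=shift 2, anneal=shift 4, cut=shift 3 | anneal=shift 4; cut=shift 3; polish=shift 1; grind=shift 2.

2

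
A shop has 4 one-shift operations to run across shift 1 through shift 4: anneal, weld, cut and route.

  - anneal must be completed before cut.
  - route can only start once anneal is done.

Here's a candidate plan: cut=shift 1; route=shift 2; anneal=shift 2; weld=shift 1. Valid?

anneal must be completed before cut — violated.
route can only start once anneal is done — violated.

No — it violates: anneal must be completed before cut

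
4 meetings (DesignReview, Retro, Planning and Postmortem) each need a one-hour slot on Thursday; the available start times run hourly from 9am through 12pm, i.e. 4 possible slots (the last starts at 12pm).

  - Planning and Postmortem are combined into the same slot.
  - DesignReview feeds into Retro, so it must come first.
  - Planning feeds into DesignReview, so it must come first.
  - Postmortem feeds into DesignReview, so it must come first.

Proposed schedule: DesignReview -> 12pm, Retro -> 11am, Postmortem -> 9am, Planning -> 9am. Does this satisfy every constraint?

DesignReview feeds into Retro, so it must come first — violated.
Planning and Postmortem are combined into the same slot — holds.
Postmortem feeds into DesignReview, so it must come first — holds.
Planning feeds into DesignReview, so it must come first — holds.

Invalid. DesignReview feeds into Retro, so it must come first.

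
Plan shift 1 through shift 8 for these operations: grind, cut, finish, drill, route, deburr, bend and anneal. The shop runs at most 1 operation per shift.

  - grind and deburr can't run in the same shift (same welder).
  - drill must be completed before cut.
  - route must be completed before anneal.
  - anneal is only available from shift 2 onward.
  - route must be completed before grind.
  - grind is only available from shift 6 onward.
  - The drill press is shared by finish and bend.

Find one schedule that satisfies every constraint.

cut -> shift 4; finish -> shift 5; anneal -> shift 2; grind -> shift 6; bend -> shift 8; deburr -> shift 7; drill -> shift 3; route -> shift 1

Checking: route(shift 1) before grind(shift 6); route(shift 1) before anneal(shift 2); drill(shift 3) before cut(shift 4); grind(shift 6) != deburr(shift 7); finish(shift 5) != bend(shift 8); grind=shift 6 in [shift 6,shift 8]; anneal=shift 2 in [shift 2,shift 8]; max 1 per shift (cap 1).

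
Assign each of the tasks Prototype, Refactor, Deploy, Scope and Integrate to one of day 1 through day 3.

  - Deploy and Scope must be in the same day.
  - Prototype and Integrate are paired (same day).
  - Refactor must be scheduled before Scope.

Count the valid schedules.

9

Splitting on Prototype: it can be day 1 (3), day 2 (3), day 3 (3). Listing each branch's schedules as (Refactor, Deploy, Scope, Integrate) by day number:
Prototype=day 1: (1,2,2,1) (1,3,3,1) (2,3,3,1) — 3.
Prototype=day 2: (1,2,2,2) (1,3,3,2) (2,3,3,2) — 3.
Prototype=day 3: (1,2,2,3) (1,3,3,3) (2,3,3,3) — 3.
Summing: 3 + 3 + 3 = 9.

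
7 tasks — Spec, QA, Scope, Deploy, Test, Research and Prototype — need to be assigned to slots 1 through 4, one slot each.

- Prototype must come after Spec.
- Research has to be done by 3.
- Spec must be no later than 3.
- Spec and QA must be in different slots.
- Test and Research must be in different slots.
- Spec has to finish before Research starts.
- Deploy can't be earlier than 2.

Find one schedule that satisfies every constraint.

Prototype -> 2; Spec -> 1; Test -> 1; Deploy -> 2; Scope -> 1; QA -> 2; Research -> 2

Checking: Spec(1) before Prototype(2); Spec(1) before Research(2); Test(1) != Research(2); Spec(1) != QA(2); Spec=1 in [1,3]; Research=2 in [1,3]; Deploy=2 in [2,4].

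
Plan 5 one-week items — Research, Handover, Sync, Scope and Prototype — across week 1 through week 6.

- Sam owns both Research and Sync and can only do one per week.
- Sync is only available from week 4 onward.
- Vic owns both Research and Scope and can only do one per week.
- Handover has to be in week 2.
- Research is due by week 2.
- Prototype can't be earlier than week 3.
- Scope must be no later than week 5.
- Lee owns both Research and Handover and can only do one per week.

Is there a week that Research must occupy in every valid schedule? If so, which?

Research's window is week 1–week 2.
Handover is fixed at week 2, and Research can't share a week with Handover.
So Research must be week 1.

week 1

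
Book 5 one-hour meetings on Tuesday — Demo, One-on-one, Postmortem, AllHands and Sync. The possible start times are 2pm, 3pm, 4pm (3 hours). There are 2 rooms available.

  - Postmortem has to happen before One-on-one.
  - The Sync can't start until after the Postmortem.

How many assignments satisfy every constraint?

Splitting on Demo: it can be 2pm (8), 3pm (7), 4pm (6). Listing each branch's schedules as (One-on-one, Postmortem, AllHands, Sync):
Demo=2pm: (3pm,2pm,3pm,4pm) (3pm,2pm,4pm,3pm) (3pm,2pm,4pm,4pm) (4pm,2pm,3pm,3pm) (4pm,2pm,3pm,4pm) (4pm,2pm,4pm,3pm) (4pm,3pm,2pm,4pm) (4pm,3pm,3pm,4pm) — 8.
Demo=3pm: (3pm,2pm,2pm,4pm) (3pm,2pm,4pm,4pm) (4pm,2pm,2pm,3pm) (4pm,2pm,2pm,4pm) (4pm,2pm,3pm,4pm) (4pm,2pm,4pm,3pm) (4pm,3pm,2pm,4pm) — 7.
Demo=4pm: (3pm,2pm,2pm,3pm) (3pm,2pm,2pm,4pm) (3pm,2pm,3pm,4pm) (3pm,2pm,4pm,3pm) (4pm,2pm,2pm,3pm) (4pm,2pm,3pm,3pm) — 6.
Summing: 8 + 7 + 6 = 21.

21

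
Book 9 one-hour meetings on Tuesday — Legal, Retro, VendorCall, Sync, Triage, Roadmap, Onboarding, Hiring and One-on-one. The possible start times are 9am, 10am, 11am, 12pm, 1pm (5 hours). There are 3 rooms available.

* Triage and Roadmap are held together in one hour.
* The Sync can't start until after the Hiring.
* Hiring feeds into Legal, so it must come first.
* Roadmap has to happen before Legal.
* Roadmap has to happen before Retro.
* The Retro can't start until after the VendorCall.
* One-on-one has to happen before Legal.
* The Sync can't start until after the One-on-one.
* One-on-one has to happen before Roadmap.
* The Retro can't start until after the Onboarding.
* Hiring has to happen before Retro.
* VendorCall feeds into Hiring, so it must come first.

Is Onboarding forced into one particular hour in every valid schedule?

Onboarding can be 9am (e.g. Roadmap in 10am; Triage in 10am; Retro in 11am; One-on-one in 9am; Onboarding in 9am; VendorCall in 9am; Hiring in 10am; Legal in 11am; Sync in 11am) or 10am (e.g. Retro in 12pm; Onboarding in 10am; Sync in 11am; VendorCall in 9am; One-on-one in 9am; Triage in 11am; Hiring in 10am; Legal in 12pm; Roadmap in 11am).

No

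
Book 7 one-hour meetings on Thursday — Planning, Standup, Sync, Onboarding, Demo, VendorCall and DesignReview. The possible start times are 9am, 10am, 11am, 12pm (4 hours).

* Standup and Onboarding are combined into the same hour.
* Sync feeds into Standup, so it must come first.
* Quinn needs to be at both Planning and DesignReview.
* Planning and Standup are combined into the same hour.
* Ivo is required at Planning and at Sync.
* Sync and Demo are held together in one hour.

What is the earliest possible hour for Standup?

10am

Precedence pushes Standup to at least 10am.
Standup at 10am is achievable: Demo=9am; VendorCall=9am; Planning=10am; Sync=9am; Standup=10am; DesignReview=9am; Onboarding=10am.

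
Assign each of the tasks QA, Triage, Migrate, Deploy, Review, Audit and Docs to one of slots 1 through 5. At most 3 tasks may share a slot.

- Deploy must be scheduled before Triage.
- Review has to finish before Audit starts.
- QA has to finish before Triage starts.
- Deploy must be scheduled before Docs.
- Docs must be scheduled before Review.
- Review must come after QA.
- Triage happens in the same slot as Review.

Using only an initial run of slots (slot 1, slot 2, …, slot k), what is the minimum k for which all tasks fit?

The precedence chain requires at least 4 distinct slots.
With at most 3 per slot and 7 tasks, at least 3 slots are needed.
4 works (last occupied slot: 4): for example Docs in 2; Migrate in 1; Deploy in 1; Audit in 4; QA in 1; Review in 3; Triage in 3.

4 slots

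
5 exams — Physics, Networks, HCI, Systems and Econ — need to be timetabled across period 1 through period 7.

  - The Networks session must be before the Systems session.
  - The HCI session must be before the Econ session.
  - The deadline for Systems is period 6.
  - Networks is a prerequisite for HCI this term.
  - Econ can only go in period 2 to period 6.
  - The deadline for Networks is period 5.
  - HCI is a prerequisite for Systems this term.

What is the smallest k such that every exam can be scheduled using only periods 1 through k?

3 periods

The precedence chain requires at least 3 distinct periods.
3 works (last occupied period: period 3): for example Econ in period 3; HCI in period 2; Networks in period 1; Systems in period 3; Physics in period 1.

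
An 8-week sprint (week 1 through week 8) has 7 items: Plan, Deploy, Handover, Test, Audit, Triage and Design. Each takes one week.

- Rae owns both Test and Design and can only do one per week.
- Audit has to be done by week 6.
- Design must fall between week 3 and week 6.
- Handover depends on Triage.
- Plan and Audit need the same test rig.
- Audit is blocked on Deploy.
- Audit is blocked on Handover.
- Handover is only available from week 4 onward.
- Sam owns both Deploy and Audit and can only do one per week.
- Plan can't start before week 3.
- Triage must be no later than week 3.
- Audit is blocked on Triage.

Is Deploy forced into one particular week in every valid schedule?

No

Deploy can be week 1 (e.g. Handover in week 4; Audit in week 5; Deploy in week 1; Triage in week 1; Test in week 1; Plan in week 3; Design in week 3) or week 2 (e.g. Plan in week 3; Handover in week 4; Deploy in week 2; Triage in week 1; Audit in week 5; Design in week 3; Test in week 1).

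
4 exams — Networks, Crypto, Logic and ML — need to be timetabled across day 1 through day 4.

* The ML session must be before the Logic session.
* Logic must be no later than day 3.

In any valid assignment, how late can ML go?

day 2

Downstream work caps ML at day 2.
ML at day 2 is achievable: Crypto=day 1; Networks=day 1; ML=day 2; Logic=day 3.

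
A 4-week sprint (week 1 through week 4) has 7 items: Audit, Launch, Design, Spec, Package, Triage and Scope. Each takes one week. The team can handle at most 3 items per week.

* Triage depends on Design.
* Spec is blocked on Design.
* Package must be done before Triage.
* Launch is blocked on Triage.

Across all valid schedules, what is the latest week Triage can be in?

week 3

Precedence pushes Triage to at least week 2; downstream work caps Triage at week 3.
Triage at week 3 is achievable: Triage in week 3; Design in week 1; Spec in week 2; Audit in week 1; Scope in week 2; Launch in week 4; Package in week 1.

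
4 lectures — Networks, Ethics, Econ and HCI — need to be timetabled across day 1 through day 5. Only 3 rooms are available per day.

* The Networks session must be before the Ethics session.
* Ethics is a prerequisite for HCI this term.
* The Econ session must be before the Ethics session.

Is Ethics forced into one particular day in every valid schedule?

No

Ethics can be day 2 (e.g. Econ -> day 1, Ethics -> day 2, HCI -> day 3, Networks -> day 1) or day 3 (e.g. Econ=day 1; Ethics=day 3; Networks=day 1; HCI=day 4).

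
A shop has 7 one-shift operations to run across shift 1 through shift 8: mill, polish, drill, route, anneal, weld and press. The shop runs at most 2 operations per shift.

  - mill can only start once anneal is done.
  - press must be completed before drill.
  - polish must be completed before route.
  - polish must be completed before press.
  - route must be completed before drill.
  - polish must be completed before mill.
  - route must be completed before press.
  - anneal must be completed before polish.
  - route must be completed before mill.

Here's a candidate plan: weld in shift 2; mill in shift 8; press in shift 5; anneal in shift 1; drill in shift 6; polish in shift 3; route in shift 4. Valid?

press must be completed before drill — holds.
route must be completed before mill — holds.
polish must be completed before route — holds.
The shop runs at most 2 operations per shift — holds.
route must be completed before press — holds.
polish must be completed before press — holds.
anneal must be completed before polish — holds.
polish must be completed before mill — holds.
route must be completed before drill — holds.
mill can only start once anneal is done — holds.

Yes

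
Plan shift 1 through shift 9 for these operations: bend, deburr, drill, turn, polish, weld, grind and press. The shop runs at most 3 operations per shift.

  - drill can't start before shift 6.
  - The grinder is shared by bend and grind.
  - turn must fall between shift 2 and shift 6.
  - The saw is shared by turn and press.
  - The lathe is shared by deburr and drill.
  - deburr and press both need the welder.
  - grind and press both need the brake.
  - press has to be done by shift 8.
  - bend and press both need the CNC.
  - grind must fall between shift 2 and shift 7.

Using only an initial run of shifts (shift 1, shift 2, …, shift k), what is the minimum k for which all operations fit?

6

With at most 3 per shift and 8 operations, at least 3 shifts are needed.
drill can't be placed before shift 6, so the schedule must run through at least shift 6.
6 works (last occupied shift: shift 6): for example bend in shift 1, polish in shift 1, weld in shift 2, turn in shift 2, deburr in shift 1, grind in shift 2, drill in shift 6, press in shift 3.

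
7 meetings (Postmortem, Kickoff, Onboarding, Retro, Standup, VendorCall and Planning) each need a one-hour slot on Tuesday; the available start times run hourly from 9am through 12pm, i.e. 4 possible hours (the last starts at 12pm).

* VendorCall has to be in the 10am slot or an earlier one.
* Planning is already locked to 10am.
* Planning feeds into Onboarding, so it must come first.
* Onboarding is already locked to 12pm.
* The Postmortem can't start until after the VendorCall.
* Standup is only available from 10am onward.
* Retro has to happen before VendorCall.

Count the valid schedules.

24

Splitting on Postmortem: it can be 11am (12), 12pm (12). Listing each branch's schedules as (Kickoff, Onboarding, Retro, Standup, VendorCall, Planning):
Postmortem=11am: (9am,12pm,9am,10am,10am,10am) (9am,12pm,9am,11am,10am,10am) (9am,12pm,9am,12pm,10am,10am) (10am,12pm,9am,10am,10am,10am) (10am,12pm,9am,11am,10am,10am) (10am,12pm,9am,12pm,10am,10am) (11am,12pm,9am,10am,10am,10am) (11am,12pm,9am,11am,10am,10am) (11am,12pm,9am,12pm,10am,10am) (12pm,12pm,9am,10am,10am,10am) (12pm,12pm,9am,11am,10am,10am) (12pm,12pm,9am,12pm,10am,10am) — 12.
Postmortem=12pm: (9am,12pm,9am,10am,10am,10am) (9am,12pm,9am,11am,10am,10am) (9am,12pm,9am,12pm,10am,10am) (10am,12pm,9am,10am,10am,10am) (10am,12pm,9am,11am,10am,10am) (10am,12pm,9am,12pm,10am,10am) (11am,12pm,9am,10am,10am,10am) (11am,12pm,9am,11am,10am,10am) (11am,12pm,9am,12pm,10am,10am) (12pm,12pm,9am,10am,10am,10am) (12pm,12pm,9am,11am,10am,10am) (12pm,12pm,9am,12pm,10am,10am) — 12.
Summing: 12 + 12 = 24.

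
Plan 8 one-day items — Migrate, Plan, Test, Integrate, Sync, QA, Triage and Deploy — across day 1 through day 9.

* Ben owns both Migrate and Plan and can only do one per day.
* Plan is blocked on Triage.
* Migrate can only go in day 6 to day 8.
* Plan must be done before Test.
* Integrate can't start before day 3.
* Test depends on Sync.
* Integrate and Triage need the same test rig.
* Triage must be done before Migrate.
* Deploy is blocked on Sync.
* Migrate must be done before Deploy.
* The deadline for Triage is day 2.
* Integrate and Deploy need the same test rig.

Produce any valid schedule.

QA=day 1, Test=day 3, Deploy=day 7, Triage=day 1, Sync=day 1, Integrate=day 3, Migrate=day 6, Plan=day 2

Checking: Migrate(day 6) before Deploy(day 7); Triage(day 1) before Migrate(day 6); Sync(day 1) before Deploy(day 7); Triage(day 1) before Plan(day 2); Plan(day 2) before Test(day 3); Sync(day 1) before Test(day 3); Integrate(day 3) != Deploy(day 7); Integrate(day 3) != Triage(day 1); Migrate(day 6) != Plan(day 2); Migrate=day 6 in [day 6,day 8]; Integrate=day 3 in [day 3,day 9]; Triage=day 1 in [day 1,day 2].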